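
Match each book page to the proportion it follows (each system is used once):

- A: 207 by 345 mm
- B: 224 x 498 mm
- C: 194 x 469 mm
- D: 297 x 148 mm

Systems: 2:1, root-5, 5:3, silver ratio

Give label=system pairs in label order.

A = 345/207 ≈ 1.667 → 5:3 (1.667)
B = 498/224 ≈ 2.223 → root-5 (2.236)
C = 469/194 ≈ 2.418 → silver ratio (2.414)
D = 297/148 ≈ 2.007 → 2:1 (2.000)

A=5:3, B=root-5, C=silver ratio, D=2:1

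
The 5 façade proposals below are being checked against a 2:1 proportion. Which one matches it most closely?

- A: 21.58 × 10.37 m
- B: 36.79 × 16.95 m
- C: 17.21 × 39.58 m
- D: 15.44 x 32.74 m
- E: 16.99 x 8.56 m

E

Ratios (long/short): A ≈ 2.081; B ≈ 2.171; C ≈ 2.300; D ≈ 2.120; E ≈ 1.985.
2:1 ≈ 2.000; option E is nearest (Δ 0.015).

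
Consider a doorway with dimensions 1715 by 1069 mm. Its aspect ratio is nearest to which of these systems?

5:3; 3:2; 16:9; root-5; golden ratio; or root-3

1715/1069 ≈ 1.604. Nearest candidates are golden ratio (1.618, off by 0.014) and 5:3 (1.667, off by 0.063).

golden ratio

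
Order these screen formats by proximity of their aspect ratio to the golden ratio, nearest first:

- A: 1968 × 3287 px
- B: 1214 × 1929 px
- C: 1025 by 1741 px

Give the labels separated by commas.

A: 3287/1968 ≈ 1.670 → |1.670 − 1.618| = 0.052
B: 1929/1214 ≈ 1.589 → |1.589 − 1.618| = 0.029
C: 1741/1025 ≈ 1.699 → |1.699 − 1.618| = 0.081

B, A, C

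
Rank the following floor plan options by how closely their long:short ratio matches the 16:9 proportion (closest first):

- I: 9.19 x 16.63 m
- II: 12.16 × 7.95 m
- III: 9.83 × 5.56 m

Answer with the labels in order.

I: 16.63/9.19 ≈ 1.810 → |1.810 − 1.778| = 0.032
II: 12.16/7.95 ≈ 1.530 → |1.530 − 1.778| = 0.248
III: 9.83/5.56 ≈ 1.768 → |1.768 − 1.778| = 0.010

III, I, II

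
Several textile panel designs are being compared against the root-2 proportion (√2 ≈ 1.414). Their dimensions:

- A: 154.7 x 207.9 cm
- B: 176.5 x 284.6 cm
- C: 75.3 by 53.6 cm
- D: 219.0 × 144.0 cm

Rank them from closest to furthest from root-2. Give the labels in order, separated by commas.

C, A, D, B

Ratios: A = 207.9 / 154.7 ≈ 1.344; B = 284.6 / 176.5 ≈ 1.612; C = 75.3 / 53.6 ≈ 1.405; D = 219.0 / 144.0 ≈ 1.521.
|Δ from 1.414|: A 0.070; B 0.198; C 0.009; D 0.107.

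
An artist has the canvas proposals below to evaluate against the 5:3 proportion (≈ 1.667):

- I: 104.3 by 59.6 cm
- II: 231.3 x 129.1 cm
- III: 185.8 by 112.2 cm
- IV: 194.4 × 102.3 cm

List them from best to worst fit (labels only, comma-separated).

III, I, II, IV

Ratios: I = 104.3 / 59.6 ≈ 1.750; II = 231.3 / 129.1 ≈ 1.792; III = 185.8 / 112.2 ≈ 1.656; IV = 194.4 / 102.3 ≈ 1.900.
|Δ from 1.667|: I 0.083; II 0.125; III 0.011; IV 0.233.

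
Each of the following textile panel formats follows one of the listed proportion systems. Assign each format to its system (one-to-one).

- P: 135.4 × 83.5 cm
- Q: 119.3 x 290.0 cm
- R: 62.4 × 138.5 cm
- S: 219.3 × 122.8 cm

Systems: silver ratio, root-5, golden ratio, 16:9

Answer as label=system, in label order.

P = 135.4/83.5 ≈ 1.622 → golden ratio (1.618)
Q = 290.0/119.3 ≈ 2.431 → silver ratio (2.414)
R = 138.5/62.4 ≈ 2.220 → root-5 (2.236)
S = 219.3/122.8 ≈ 1.786 → 16:9 (1.778)

P=golden ratio, Q=silver ratio, R=root-5, S=16:9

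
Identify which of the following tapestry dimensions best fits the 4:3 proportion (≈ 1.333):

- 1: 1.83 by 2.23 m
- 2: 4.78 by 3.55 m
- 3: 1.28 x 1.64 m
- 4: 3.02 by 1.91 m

Target 4:3 ≈ 1.333.
1: 1.219 (Δ0.114)  2: 1.346 (Δ0.013)  3: 1.281 (Δ0.052)  4: 1.581 (Δ0.248)

2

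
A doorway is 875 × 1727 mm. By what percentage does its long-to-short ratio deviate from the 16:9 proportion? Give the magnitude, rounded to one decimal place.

11.0%

Ratio = 1727 / 875 ≈ 1.9737.
Ideal 16:9 ≈ 1.7778. |1.9737 − 1.7778| / 1.7778 ≈ 11.02% → 11.0%.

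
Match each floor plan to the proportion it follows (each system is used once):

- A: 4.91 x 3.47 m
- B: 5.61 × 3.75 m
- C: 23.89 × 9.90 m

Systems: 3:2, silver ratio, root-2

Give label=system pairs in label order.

A=root-2, B=3:2, C=silver ratio

Ratios: A ≈ 1.415; B ≈ 1.496; C ≈ 2.413.
Targets: 3:2 ≈ 1.500; silver ratio ≈ 2.414; root-2 ≈ 1.414.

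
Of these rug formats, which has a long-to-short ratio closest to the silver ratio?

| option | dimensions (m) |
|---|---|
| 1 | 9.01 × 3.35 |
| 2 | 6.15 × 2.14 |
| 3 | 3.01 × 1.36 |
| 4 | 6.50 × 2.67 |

4

Ratios (long/short): 1 ≈ 2.690; 2 ≈ 2.874; 3 ≈ 2.213; 4 ≈ 2.434.
silver ratio ≈ 2.414; option 4 is nearest (Δ 0.020).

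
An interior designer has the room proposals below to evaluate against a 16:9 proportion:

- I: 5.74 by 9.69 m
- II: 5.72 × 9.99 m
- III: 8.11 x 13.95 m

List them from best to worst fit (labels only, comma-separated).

II, III, I

Ratios: I = 9.69 / 5.74 ≈ 1.688; II = 9.99 / 5.72 ≈ 1.747; III = 13.95 / 8.11 ≈ 1.720.
|Δ from 1.778|: I 0.090; II 0.031; III 0.058.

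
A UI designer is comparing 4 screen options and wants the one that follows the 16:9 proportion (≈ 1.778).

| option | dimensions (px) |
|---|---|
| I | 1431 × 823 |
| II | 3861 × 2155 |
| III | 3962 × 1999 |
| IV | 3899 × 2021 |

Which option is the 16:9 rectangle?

Ratios (long/short): I ≈ 1.739; II ≈ 1.792; III ≈ 1.982; IV ≈ 1.929.
16:9 ≈ 1.778; option II is nearest (Δ 0.014).

II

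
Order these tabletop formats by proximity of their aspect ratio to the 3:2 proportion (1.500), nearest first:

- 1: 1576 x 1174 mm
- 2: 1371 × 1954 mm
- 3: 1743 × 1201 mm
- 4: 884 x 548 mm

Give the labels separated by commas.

3, 2, 4, 1

1: 1576/1174 ≈ 1.342 → |1.342 − 1.500| = 0.158
2: 1954/1371 ≈ 1.425 → |1.425 − 1.500| = 0.075
3: 1743/1201 ≈ 1.451 → |1.451 − 1.500| = 0.049
4: 884/548 ≈ 1.613 → |1.613 − 1.500| = 0.113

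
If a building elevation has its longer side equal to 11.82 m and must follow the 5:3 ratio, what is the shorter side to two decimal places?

7.09 m

5:3 ≈ 1.66667.
Shorter side = 11.82 ÷ 1.66667 ≈ 7.0920 → 7.09 m.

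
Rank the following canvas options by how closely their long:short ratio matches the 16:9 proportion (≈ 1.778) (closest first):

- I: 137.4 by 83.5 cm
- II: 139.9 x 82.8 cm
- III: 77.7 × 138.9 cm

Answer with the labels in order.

III, II, I

Ratios: I = 137.4 / 83.5 ≈ 1.646; II = 139.9 / 82.8 ≈ 1.690; III = 138.9 / 77.7 ≈ 1.788.
|Δ from 1.778|: I 0.132; II 0.088; III 0.010.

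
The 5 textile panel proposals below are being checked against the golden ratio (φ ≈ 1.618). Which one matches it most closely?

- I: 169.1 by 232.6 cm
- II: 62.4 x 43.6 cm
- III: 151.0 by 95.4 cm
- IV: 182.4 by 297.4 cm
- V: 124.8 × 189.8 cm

IV

Ratios (long/short): I ≈ 1.376; II ≈ 1.431; III ≈ 1.583; IV ≈ 1.630; V ≈ 1.521.
golden ratio ≈ 1.618; option IV is nearest (Δ 0.012).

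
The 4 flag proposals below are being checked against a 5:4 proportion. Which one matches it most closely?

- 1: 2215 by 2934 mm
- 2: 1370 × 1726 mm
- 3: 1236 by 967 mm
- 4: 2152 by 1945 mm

2

Target 5:4 ≈ 1.250.
1: 1.325 (Δ0.075)  2: 1.260 (Δ0.010)  3: 1.278 (Δ0.028)  4: 1.106 (Δ0.144)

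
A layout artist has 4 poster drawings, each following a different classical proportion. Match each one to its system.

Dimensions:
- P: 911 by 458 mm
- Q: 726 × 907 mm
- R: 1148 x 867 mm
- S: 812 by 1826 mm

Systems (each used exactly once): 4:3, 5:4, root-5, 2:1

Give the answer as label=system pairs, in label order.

Ratios: P ≈ 1.989; Q ≈ 1.249; R ≈ 1.324; S ≈ 2.249.
Targets: 4:3 ≈ 1.333; 5:4 ≈ 1.250; root-5 ≈ 2.236; 2:1 ≈ 2.000.

P=2:1, Q=5:4, R=4:3, S=root-5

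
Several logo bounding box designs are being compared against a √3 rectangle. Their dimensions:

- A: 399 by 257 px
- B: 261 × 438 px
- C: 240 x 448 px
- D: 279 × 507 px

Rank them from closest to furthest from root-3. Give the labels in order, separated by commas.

B, D, C, A

A: 399/257 ≈ 1.553 → |1.553 − 1.732| = 0.179
B: 438/261 ≈ 1.678 → |1.678 − 1.732| = 0.054
C: 448/240 ≈ 1.867 → |1.867 − 1.732| = 0.135
D: 507/279 ≈ 1.817 → |1.817 − 1.732| = 0.085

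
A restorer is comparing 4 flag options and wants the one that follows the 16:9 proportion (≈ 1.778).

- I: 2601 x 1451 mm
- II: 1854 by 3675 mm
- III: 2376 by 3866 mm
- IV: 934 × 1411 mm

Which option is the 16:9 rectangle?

Target 16:9 ≈ 1.778.
I: 1.793 (Δ0.015)  II: 1.982 (Δ0.204)  III: 1.627 (Δ0.151)  IV: 1.511 (Δ0.267)

I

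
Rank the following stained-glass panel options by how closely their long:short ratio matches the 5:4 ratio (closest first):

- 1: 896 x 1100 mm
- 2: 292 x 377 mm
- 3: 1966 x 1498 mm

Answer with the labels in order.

1, 2, 3

Ratios: 1 = 1100 / 896 ≈ 1.228; 2 = 377 / 292 ≈ 1.291; 3 = 1966 / 1498 ≈ 1.312.
|Δ from 1.250|: 1 0.022; 2 0.041; 3 0.062.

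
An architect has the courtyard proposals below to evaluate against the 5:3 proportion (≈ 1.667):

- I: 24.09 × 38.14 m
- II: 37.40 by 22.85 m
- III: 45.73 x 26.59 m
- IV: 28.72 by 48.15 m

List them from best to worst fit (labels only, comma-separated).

IV, II, III, I

Ratios: I = 38.14 / 24.09 ≈ 1.583; II = 37.40 / 22.85 ≈ 1.637; III = 45.73 / 26.59 ≈ 1.720; IV = 48.15 / 28.72 ≈ 1.677.
|Δ from 1.667|: I 0.084; II 0.030; III 0.053; IV 0.010.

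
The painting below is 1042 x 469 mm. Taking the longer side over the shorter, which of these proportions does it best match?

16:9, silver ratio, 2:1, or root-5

Ratio = 1042 / 469 ≈ 2.222.
Distances: 16:9 1.778 (Δ 0.444); silver ratio 2.414 (Δ 0.192); 2:1 2.000 (Δ 0.222); root-5 2.236 (Δ 0.014).

root-5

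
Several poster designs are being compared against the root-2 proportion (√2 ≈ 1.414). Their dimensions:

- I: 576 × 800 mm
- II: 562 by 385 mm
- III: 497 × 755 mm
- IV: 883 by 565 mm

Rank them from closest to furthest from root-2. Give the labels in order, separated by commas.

I, II, III, IV

Ratios: I = 800 / 576 ≈ 1.389; II = 562 / 385 ≈ 1.460; III = 755 / 497 ≈ 1.519; IV = 883 / 565 ≈ 1.563.
|Δ from 1.414|: I 0.025; II 0.046; III 0.105; IV 0.149.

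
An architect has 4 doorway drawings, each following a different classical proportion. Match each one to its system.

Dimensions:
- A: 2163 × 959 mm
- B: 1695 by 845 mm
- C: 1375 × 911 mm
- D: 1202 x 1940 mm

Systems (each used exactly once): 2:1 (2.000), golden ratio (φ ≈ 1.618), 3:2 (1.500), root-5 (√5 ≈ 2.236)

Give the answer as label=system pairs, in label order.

A = 2163/959 ≈ 2.255 → root-5 (2.236)
B = 1695/845 ≈ 2.006 → 2:1 (2.000)
C = 1375/911 ≈ 1.509 → 3:2 (1.500)
D = 1940/1202 ≈ 1.614 → golden ratio (1.618)

A=root-5, B=2:1, C=3:2, D=golden ratio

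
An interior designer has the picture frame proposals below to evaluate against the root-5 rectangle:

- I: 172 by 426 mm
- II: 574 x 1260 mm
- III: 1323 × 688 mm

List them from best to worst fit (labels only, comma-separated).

II, I, III

I: 426/172 ≈ 2.477 → |2.477 − 2.236| = 0.241
II: 1260/574 ≈ 2.195 → |2.195 − 2.236| = 0.041
III: 1323/688 ≈ 1.923 → |1.923 − 2.236| = 0.313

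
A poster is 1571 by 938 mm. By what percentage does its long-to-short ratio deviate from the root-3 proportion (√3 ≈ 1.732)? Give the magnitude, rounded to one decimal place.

3.3%

Ratio = 1571 / 938 ≈ 1.6748.
Ideal root-3 ≈ 1.7321. |1.6748 − 1.7321| / 1.7321 ≈ 3.31% → 3.3%.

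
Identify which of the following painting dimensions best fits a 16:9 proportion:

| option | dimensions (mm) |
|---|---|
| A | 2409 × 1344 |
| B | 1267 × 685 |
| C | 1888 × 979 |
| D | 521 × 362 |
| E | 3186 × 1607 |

A

Ratios (long/short): A ≈ 1.792; B ≈ 1.850; C ≈ 1.928; D ≈ 1.439; E ≈ 1.983.
16:9 ≈ 1.778; option A is nearest (Δ 0.014).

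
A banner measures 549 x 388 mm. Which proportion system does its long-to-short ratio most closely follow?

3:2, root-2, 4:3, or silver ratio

Ratio = 549 / 388 ≈ 1.415.
Distances: 3:2 1.500 (Δ 0.085); root-2 1.414 (Δ 0.001); 4:3 1.333 (Δ 0.082); silver ratio 2.414 (Δ 0.999).

root-2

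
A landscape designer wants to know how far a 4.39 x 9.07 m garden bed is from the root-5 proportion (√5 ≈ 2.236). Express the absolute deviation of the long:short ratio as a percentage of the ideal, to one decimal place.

7.6%

Ratio = 9.07 / 4.39 ≈ 2.0661.
Ideal root-5 ≈ 2.2361. |2.0661 − 2.2361| / 2.2361 ≈ 7.60% → 7.6%.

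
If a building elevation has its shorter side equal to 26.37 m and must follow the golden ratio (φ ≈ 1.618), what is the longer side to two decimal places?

42.67 m

golden ratio ≈ 1.61803.
Longer side = 26.37 × 1.61803 ≈ 42.6675 → 42.67 m.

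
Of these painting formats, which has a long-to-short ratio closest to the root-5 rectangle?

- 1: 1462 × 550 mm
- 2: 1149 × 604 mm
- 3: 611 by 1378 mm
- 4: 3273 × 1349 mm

Target root-5 ≈ 2.236.
1: 2.658 (Δ0.422)  2: 1.902 (Δ0.334)  3: 2.255 (Δ0.019)  4: 2.426 (Δ0.190)

3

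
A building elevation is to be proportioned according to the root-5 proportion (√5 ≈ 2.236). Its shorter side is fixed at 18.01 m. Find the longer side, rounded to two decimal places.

root-5 ≈ 2.23607.
Longer side = 18.01 × 2.23607 ≈ 40.2716 → 40.27 m.

40.27 m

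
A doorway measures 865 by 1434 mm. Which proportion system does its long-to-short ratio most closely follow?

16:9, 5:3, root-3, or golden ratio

Ratio = 1434 / 865 ≈ 1.658.
Distances: 16:9 1.778 (Δ 0.120); 5:3 1.667 (Δ 0.009); root-3 1.732 (Δ 0.074); golden ratio 1.618 (Δ 0.040).

5:3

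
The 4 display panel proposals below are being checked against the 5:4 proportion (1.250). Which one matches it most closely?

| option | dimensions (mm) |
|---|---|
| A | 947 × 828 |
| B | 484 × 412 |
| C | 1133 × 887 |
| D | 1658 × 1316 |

D

Target 5:4 ≈ 1.250.
A: 1.144 (Δ0.106)  B: 1.175 (Δ0.075)  C: 1.277 (Δ0.027)  D: 1.260 (Δ0.010)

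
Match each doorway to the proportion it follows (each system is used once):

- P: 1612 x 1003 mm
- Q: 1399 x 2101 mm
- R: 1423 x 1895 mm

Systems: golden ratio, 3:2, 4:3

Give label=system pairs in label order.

Ratios: P ≈ 1.607; Q ≈ 1.502; R ≈ 1.332.
Targets: golden ratio ≈ 1.618; 3:2 ≈ 1.500; 4:3 ≈ 1.333.

P=golden ratio, Q=3:2, R=4:3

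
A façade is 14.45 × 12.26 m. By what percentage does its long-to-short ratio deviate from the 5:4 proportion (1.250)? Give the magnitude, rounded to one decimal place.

5.7%

Ratio = 14.45 / 12.26 ≈ 1.1786.
Ideal 5:4 = 1.2500. |1.1786 − 1.2500| / 1.2500 ≈ 5.71% → 5.7%.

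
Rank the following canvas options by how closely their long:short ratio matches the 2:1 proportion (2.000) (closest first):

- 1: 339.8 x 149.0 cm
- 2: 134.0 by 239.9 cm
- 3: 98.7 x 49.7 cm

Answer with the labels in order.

Ratios: 1 = 339.8 / 149.0 ≈ 2.281; 2 = 239.9 / 134.0 ≈ 1.790; 3 = 98.7 / 49.7 ≈ 1.986.
|Δ from 2.000|: 1 0.281; 2 0.210; 3 0.014.

3, 2, 1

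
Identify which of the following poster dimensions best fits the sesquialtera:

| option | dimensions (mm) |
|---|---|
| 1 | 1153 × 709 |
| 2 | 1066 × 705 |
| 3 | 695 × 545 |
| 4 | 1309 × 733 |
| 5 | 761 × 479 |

2

Target 3:2 ≈ 1.500.
1: 1.626 (Δ0.126)  2: 1.512 (Δ0.012)  3: 1.275 (Δ0.225)  4: 1.786 (Δ0.286)  5: 1.589 (Δ0.089)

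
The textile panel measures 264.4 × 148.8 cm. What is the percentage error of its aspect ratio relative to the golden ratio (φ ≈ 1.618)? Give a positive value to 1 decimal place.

9.8%

Ratio = 264.4 / 148.8 ≈ 1.7769.
Ideal golden ratio ≈ 1.6180. |1.7769 − 1.6180| / 1.6180 ≈ 9.82% → 9.8%.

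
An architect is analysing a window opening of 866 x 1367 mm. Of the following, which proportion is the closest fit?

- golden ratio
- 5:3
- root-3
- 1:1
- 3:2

Ratio = 1367 / 866 ≈ 1.579.
Distances: golden ratio 1.618 (Δ 0.039); 5:3 1.667 (Δ 0.088); root-3 1.732 (Δ 0.153); 1:1 1.000 (Δ 0.579); 3:2 1.500 (Δ 0.079).

golden ratio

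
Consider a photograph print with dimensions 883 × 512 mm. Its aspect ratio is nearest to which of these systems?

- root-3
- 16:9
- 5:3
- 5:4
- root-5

883/512 ≈ 1.725. Nearest candidates are root-3 (1.732, off by 0.007) and 16:9 (1.778, off by 0.053).

root-3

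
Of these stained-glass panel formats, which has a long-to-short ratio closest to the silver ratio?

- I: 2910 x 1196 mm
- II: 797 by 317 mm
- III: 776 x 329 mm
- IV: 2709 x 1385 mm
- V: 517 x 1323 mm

Ratios (long/short): I ≈ 2.433; II ≈ 2.514; III ≈ 2.359; IV ≈ 1.956; V ≈ 2.559.
silver ratio ≈ 2.414; option I is nearest (Δ 0.019).

I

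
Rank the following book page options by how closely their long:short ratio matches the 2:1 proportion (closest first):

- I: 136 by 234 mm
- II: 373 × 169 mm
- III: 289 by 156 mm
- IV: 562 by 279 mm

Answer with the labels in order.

Ratios: I = 234 / 136 ≈ 1.721; II = 373 / 169 ≈ 2.207; III = 289 / 156 ≈ 1.853; IV = 562 / 279 ≈ 2.014.
|Δ from 2.000|: I 0.279; II 0.207; III 0.147; IV 0.014.

IV, III, II, I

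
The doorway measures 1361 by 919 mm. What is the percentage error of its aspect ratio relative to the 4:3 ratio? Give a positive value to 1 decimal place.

11.1%

Ratio = 1361 / 919 ≈ 1.4810.
Ideal 4:3 ≈ 1.3333. |1.4810 − 1.3333| / 1.3333 ≈ 11.08% → 11.1%.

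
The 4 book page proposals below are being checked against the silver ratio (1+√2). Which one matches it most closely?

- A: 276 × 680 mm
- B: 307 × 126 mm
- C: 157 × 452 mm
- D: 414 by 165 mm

Ratios (long/short): A ≈ 2.464; B ≈ 2.437; C ≈ 2.879; D ≈ 2.509.
silver ratio ≈ 2.414; option B is nearest (Δ 0.023).

B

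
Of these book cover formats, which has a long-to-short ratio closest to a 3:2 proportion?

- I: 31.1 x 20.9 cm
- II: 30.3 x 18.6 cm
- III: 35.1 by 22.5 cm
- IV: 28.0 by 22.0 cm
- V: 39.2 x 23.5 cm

I

Target 3:2 ≈ 1.500.
I: 1.488 (Δ0.012)  II: 1.629 (Δ0.129)  III: 1.560 (Δ0.060)  IV: 1.273 (Δ0.227)  V: 1.668 (Δ0.168)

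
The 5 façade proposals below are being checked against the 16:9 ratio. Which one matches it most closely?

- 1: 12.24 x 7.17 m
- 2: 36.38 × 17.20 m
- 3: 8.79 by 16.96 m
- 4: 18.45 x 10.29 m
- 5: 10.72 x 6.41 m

4

Target 16:9 ≈ 1.778.
1: 1.707 (Δ0.071)  2: 2.115 (Δ0.337)  3: 1.929 (Δ0.151)  4: 1.793 (Δ0.015)  5: 1.672 (Δ0.106)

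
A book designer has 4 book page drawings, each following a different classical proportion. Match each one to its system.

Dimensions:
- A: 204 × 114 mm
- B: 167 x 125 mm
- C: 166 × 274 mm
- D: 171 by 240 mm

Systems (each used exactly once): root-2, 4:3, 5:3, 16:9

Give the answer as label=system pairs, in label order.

A=16:9, B=4:3, C=5:3, D=root-2

Ratios: A ≈ 1.789; B ≈ 1.336; C ≈ 1.651; D ≈ 1.404.
Targets: root-2 ≈ 1.414; 4:3 ≈ 1.333; 5:3 ≈ 1.667; 16:9 ≈ 1.778.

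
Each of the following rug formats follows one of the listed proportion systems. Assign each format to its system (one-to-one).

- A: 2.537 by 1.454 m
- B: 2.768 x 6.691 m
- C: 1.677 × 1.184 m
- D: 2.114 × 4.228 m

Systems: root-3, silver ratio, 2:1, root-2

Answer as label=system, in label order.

A = 2.537/1.454 ≈ 1.745 → root-3 (1.732)
B = 6.691/2.768 ≈ 2.417 → silver ratio (2.414)
C = 1.677/1.184 ≈ 1.416 → root-2 (1.414)
D = 4.228/2.114 ≈ 2.000 → 2:1 (2.000)

A=root-3, B=silver ratio, C=root-2, D=2:1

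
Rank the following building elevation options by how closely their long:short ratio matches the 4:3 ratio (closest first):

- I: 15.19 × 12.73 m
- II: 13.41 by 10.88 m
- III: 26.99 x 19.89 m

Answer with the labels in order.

I: 15.19/12.73 ≈ 1.193 → |1.193 − 1.333| = 0.140
II: 13.41/10.88 ≈ 1.233 → |1.233 − 1.333| = 0.100
III: 26.99/19.89 ≈ 1.357 → |1.357 − 1.333| = 0.024

III, II, I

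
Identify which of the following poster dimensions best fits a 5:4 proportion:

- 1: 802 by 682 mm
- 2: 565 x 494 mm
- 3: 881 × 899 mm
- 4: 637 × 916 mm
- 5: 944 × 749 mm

5

Target 5:4 ≈ 1.250.
1: 1.176 (Δ0.074)  2: 1.144 (Δ0.106)  3: 1.020 (Δ0.230)  4: 1.438 (Δ0.188)  5: 1.260 (Δ0.010)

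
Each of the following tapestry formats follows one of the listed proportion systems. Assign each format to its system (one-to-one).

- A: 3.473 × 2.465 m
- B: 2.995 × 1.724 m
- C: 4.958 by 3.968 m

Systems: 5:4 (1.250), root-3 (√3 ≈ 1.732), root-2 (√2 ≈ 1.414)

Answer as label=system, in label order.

A=root-2, B=root-3, C=5:4

A = 3.473/2.465 ≈ 1.409 → root-2 (1.414)
B = 2.995/1.724 ≈ 1.737 → root-3 (1.732)
C = 4.958/3.968 ≈ 1.249 → 5:4 (1.250)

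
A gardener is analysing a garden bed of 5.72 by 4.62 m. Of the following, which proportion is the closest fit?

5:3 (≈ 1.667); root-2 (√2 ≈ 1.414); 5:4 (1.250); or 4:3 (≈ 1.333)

5.72/4.62 ≈ 1.238. Nearest candidates are 5:4 (1.250, off by 0.012) and 4:3 (1.333, off by 0.095).

5:4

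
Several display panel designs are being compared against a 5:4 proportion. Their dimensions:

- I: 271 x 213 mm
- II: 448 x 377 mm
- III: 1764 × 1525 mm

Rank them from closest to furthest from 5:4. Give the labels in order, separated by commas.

I: 271/213 ≈ 1.272 → |1.272 − 1.250| = 0.022
II: 448/377 ≈ 1.188 → |1.188 − 1.250| = 0.062
III: 1764/1525 ≈ 1.157 → |1.157 − 1.250| = 0.093

I, II, III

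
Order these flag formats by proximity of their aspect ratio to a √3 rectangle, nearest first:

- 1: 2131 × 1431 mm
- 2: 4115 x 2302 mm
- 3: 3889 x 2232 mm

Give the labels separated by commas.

3, 2, 1

Ratios: 1 = 2131 / 1431 ≈ 1.489; 2 = 4115 / 2302 ≈ 1.788; 3 = 3889 / 2232 ≈ 1.742.
|Δ from 1.732|: 1 0.243; 2 0.056; 3 0.010.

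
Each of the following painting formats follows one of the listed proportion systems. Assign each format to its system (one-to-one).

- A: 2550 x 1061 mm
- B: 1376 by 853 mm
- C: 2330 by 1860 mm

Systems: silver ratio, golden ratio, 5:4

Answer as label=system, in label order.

Ratios: A ≈ 2.403; B ≈ 1.613; C ≈ 1.253.
Targets: silver ratio ≈ 2.414; golden ratio ≈ 1.618; 5:4 ≈ 1.250.

A=silver ratio, B=golden ratio, C=5:4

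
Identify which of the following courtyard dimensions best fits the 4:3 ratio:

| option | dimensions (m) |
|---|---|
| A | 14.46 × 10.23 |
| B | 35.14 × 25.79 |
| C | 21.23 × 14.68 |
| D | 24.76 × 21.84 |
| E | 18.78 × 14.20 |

E

Ratios (long/short): A ≈ 1.413; B ≈ 1.363; C ≈ 1.446; D ≈ 1.134; E ≈ 1.323.
4:3 ≈ 1.333; option E is nearest (Δ 0.010).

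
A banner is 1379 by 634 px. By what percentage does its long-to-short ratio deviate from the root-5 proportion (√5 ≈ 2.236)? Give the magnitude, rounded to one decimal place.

Ratio = 1379 / 634 ≈ 2.1751.
Ideal root-5 ≈ 2.2361. |2.1751 − 2.2361| / 2.2361 ≈ 2.73% → 2.7%.

2.7%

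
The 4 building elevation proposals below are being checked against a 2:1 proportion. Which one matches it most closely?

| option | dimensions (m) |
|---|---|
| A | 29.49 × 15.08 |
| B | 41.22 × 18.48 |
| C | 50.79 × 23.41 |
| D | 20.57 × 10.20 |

Ratios (long/short): A ≈ 1.956; B ≈ 2.231; C ≈ 2.170; D ≈ 2.017.
2:1 ≈ 2.000; option D is nearest (Δ 0.017).

D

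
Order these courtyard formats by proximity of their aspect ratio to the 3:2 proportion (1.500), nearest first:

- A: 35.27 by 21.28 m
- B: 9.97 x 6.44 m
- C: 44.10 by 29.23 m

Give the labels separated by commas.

C, B, A

A: 35.27/21.28 ≈ 1.657 → |1.657 − 1.500| = 0.157
B: 9.97/6.44 ≈ 1.548 → |1.548 − 1.500| = 0.048
C: 44.10/29.23 ≈ 1.509 → |1.509 − 1.500| = 0.009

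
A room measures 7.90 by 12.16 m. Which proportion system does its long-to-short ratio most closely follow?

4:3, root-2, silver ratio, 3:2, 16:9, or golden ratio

Ratio = 12.16 / 7.90 ≈ 1.539.
Distances: 4:3 1.333 (Δ 0.206); root-2 1.414 (Δ 0.125); silver ratio 2.414 (Δ 0.875); 3:2 1.500 (Δ 0.039); 16:9 1.778 (Δ 0.239); golden ratio 1.618 (Δ 0.079).

3:2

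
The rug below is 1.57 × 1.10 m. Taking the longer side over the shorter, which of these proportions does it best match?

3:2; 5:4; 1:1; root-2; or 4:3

Ratio = 1.57 / 1.10 ≈ 1.427.
Distances: 3:2 1.500 (Δ 0.073); 5:4 1.250 (Δ 0.177); 1:1 1.000 (Δ 0.427); root-2 1.414 (Δ 0.013); 4:3 1.333 (Δ 0.094).

root-2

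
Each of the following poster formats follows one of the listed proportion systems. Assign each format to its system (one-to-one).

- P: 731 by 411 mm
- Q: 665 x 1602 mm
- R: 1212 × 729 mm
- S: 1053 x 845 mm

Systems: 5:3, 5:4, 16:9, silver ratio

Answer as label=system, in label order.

P = 731/411 ≈ 1.779 → 16:9 (1.778)
Q = 1602/665 ≈ 2.409 → silver ratio (2.414)
R = 1212/729 ≈ 1.663 → 5:3 (1.667)
S = 1053/845 ≈ 1.246 → 5:4 (1.250)

P=16:9, Q=silver ratio, R=5:3, S=5:4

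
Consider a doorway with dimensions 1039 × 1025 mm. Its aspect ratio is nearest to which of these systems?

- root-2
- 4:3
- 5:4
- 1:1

1039/1025 ≈ 1.014. Nearest candidates are 1:1 (1.000, off by 0.014) and 5:4 (1.250, off by 0.236).

1:1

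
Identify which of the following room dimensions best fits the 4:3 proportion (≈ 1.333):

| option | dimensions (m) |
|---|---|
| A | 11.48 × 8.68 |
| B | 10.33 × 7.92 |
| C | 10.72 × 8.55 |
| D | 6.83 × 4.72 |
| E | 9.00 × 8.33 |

Ratios (long/short): A ≈ 1.323; B ≈ 1.304; C ≈ 1.254; D ≈ 1.447; E ≈ 1.080.
4:3 ≈ 1.333; option A is nearest (Δ 0.010).

A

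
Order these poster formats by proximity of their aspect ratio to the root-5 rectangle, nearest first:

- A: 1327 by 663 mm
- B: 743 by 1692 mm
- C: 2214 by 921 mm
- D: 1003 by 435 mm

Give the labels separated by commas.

Ratios: A = 1327 / 663 ≈ 2.002; B = 1692 / 743 ≈ 2.277; C = 2214 / 921 ≈ 2.404; D = 1003 / 435 ≈ 2.306.
|Δ from 2.236|: A 0.234; B 0.041; C 0.168; D 0.070.

B, D, C, A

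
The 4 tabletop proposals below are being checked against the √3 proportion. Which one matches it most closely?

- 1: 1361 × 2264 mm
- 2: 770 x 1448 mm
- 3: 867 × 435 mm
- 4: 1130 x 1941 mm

4

Ratios (long/short): 1 ≈ 1.663; 2 ≈ 1.881; 3 ≈ 1.993; 4 ≈ 1.718.
root-3 ≈ 1.732; option 4 is nearest (Δ 0.014).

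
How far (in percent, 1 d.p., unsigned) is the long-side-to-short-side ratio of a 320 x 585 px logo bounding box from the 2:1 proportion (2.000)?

8.6%

Ratio = 585 / 320 ≈ 1.8281.
Ideal 2:1 = 2.0000. |1.8281 − 2.0000| / 2.0000 ≈ 8.59% → 8.6%.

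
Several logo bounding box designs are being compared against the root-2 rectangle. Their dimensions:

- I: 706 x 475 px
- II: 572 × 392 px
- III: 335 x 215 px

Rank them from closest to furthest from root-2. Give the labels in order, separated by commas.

II, I, III

I: 706/475 ≈ 1.486 → |1.486 − 1.414| = 0.072
II: 572/392 ≈ 1.459 → |1.459 − 1.414| = 0.045
III: 335/215 ≈ 1.558 → |1.558 − 1.414| = 0.144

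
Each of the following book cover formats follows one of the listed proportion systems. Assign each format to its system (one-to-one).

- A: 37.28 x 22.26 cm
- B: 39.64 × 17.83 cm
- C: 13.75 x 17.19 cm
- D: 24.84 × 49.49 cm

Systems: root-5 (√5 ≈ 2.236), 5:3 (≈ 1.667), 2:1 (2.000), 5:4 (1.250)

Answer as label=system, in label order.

Ratios: A ≈ 1.675; B ≈ 2.223; C ≈ 1.250; D ≈ 1.992.
Targets: root-5 ≈ 2.236; 5:3 ≈ 1.667; 2:1 ≈ 2.000; 5:4 ≈ 1.250.

A=5:3, B=root-5, C=5:4, D=2:1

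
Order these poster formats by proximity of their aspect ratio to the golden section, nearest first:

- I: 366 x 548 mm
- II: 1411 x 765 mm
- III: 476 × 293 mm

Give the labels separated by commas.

Ratios: I = 548 / 366 ≈ 1.497; II = 1411 / 765 ≈ 1.844; III = 476 / 293 ≈ 1.625.
|Δ from 1.618|: I 0.121; II 0.226; III 0.007.

III, I, II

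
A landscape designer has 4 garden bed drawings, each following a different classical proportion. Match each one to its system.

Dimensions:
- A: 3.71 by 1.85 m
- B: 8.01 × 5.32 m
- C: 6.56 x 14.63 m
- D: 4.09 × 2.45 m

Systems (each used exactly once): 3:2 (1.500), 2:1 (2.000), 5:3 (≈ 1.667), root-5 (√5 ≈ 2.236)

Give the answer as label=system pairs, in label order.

A=2:1, B=3:2, C=root-5, D=5:3

Ratios: A ≈ 2.005; B ≈ 1.506; C ≈ 2.230; D ≈ 1.669.
Targets: 3:2 ≈ 1.500; 2:1 ≈ 2.000; 5:3 ≈ 1.667; root-5 ≈ 2.236.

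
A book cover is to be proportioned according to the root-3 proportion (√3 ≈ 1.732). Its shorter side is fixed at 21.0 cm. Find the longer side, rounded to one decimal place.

36.4 cm

root-3 ≈ 1.73205.
Longer side = 21.0 × 1.73205 ≈ 36.373 → 36.4 cm.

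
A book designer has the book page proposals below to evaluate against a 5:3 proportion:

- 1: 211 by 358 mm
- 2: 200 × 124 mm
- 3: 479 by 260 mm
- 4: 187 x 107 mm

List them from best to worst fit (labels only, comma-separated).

1: 358/211 ≈ 1.697 → |1.697 − 1.667| = 0.030
2: 200/124 ≈ 1.613 → |1.613 − 1.667| = 0.054
3: 479/260 ≈ 1.842 → |1.842 − 1.667| = 0.175
4: 187/107 ≈ 1.748 → |1.748 − 1.667| = 0.081

1, 2, 4, 3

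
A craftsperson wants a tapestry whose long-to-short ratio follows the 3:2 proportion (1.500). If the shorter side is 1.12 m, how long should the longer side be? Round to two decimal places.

3:2 = 1.50000.
Longer side = 1.12 × 1.50000 ≈ 1.6800 → 1.68 m.

1.68 m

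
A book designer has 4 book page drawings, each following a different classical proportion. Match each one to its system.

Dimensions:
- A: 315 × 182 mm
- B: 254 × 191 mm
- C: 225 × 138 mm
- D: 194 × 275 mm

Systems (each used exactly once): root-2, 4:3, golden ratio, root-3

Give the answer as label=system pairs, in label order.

A=root-3, B=4:3, C=golden ratio, D=root-2

Ratios: A ≈ 1.731; B ≈ 1.330; C ≈ 1.630; D ≈ 1.418.
Targets: root-2 ≈ 1.414; 4:3 ≈ 1.333; golden ratio ≈ 1.618; root-3 ≈ 1.732.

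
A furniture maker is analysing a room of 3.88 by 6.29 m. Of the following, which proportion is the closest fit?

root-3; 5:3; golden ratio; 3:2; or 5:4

golden ratio

Ratio = 6.29 / 3.88 ≈ 1.621.
Distances: root-3 1.732 (Δ 0.111); 5:3 1.667 (Δ 0.046); golden ratio 1.618 (Δ 0.003); 3:2 1.500 (Δ 0.121); 5:4 1.250 (Δ 0.371).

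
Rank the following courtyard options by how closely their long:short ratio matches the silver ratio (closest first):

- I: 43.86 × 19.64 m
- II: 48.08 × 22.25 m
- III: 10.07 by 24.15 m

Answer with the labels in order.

I: 43.86/19.64 ≈ 2.233 → |2.233 − 2.414| = 0.181
II: 48.08/22.25 ≈ 2.161 → |2.161 − 2.414| = 0.253
III: 24.15/10.07 ≈ 2.398 → |2.398 − 2.414| = 0.016

III, I, II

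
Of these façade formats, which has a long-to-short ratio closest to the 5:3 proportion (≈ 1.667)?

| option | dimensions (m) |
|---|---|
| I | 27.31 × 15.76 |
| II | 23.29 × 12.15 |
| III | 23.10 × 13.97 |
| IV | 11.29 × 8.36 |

III

Ratios (long/short): I ≈ 1.733; II ≈ 1.917; III ≈ 1.654; IV ≈ 1.350.
5:3 ≈ 1.667; option III is nearest (Δ 0.013).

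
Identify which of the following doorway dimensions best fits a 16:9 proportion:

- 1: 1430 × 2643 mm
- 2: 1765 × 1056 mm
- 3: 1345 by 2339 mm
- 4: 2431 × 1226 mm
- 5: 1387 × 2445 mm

Ratios (long/short): 1 ≈ 1.848; 2 ≈ 1.671; 3 ≈ 1.739; 4 ≈ 1.983; 5 ≈ 1.763.
16:9 ≈ 1.778; option 5 is nearest (Δ 0.015).

5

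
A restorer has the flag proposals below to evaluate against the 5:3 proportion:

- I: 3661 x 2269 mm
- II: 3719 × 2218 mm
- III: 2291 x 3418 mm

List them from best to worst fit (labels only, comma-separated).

II, I, III

I: 3661/2269 ≈ 1.613 → |1.613 − 1.667| = 0.054
II: 3719/2218 ≈ 1.677 → |1.677 − 1.667| = 0.010
III: 3418/2291 ≈ 1.492 → |1.492 − 1.667| = 0.175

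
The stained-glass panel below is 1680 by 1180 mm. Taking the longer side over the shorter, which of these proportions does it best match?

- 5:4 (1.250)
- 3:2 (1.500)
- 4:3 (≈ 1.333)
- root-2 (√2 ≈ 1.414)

root-2

1680/1180 ≈ 1.424. Nearest candidates are root-2 (1.414, off by 0.010) and 3:2 (1.500, off by 0.076).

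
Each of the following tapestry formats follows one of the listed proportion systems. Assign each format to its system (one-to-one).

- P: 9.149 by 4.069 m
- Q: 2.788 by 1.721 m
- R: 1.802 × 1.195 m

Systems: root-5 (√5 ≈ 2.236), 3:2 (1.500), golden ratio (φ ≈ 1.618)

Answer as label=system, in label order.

P=root-5, Q=golden ratio, R=3:2

P = 9.149/4.069 ≈ 2.248 → root-5 (2.236)
Q = 2.788/1.721 ≈ 1.620 → golden ratio (1.618)
R = 1.802/1.195 ≈ 1.508 → 3:2 (1.500)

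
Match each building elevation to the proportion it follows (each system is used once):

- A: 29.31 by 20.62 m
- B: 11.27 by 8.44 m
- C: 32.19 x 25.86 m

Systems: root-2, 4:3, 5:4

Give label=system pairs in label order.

A = 29.31/20.62 ≈ 1.421 → root-2 (1.414)
B = 11.27/8.44 ≈ 1.335 → 4:3 (1.333)
C = 32.19/25.86 ≈ 1.245 → 5:4 (1.250)

A=root-2, B=4:3, C=5:4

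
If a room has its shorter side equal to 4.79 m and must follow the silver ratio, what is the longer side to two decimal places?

silver ratio ≈ 2.41421.
Longer side = 4.79 × 2.41421 ≈ 11.5641 → 11.56 m.

11.56 m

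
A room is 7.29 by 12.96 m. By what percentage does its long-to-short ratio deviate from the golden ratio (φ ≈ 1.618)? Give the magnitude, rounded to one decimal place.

9.9%

Ratio = 12.96 / 7.29 ≈ 1.7778.
Ideal golden ratio ≈ 1.6180. |1.7778 − 1.6180| / 1.6180 ≈ 9.88% → 9.9%.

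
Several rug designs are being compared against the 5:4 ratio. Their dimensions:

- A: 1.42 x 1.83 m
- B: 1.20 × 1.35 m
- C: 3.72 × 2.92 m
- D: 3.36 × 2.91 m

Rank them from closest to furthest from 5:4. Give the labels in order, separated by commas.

Ratios: A = 1.83 / 1.42 ≈ 1.289; B = 1.35 / 1.20 ≈ 1.125; C = 3.72 / 2.92 ≈ 1.274; D = 3.36 / 2.91 ≈ 1.155.
|Δ from 1.250|: A 0.039; B 0.125; C 0.024; D 0.095.

C, A, D, B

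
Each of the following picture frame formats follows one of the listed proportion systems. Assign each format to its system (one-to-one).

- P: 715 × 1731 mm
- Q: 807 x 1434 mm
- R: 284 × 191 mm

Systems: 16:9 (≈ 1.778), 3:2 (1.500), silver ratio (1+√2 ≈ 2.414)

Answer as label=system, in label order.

P=silver ratio, Q=16:9, R=3:2

P = 1731/715 ≈ 2.421 → silver ratio (2.414)
Q = 1434/807 ≈ 1.777 → 16:9 (1.778)
R = 284/191 ≈ 1.487 → 3:2 (1.500)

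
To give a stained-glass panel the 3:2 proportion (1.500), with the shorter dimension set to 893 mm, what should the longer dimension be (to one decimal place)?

3:2 = 1.50000.
Longer side = 893 × 1.50000 ≈ 1339.500 → 1339.5 mm.

1339.5 mm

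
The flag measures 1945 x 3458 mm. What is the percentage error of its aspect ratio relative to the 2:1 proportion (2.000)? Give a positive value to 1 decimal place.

Ratio = 3458 / 1945 ≈ 1.7779.
Ideal 2:1 = 2.0000. |1.7779 − 2.0000| / 2.0000 ≈ 11.10% → 11.1%.

11.1%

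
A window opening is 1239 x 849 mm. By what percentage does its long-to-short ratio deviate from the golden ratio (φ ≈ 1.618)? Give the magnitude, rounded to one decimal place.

9.8%

Ratio = 1239 / 849 ≈ 1.4594.
Ideal golden ratio ≈ 1.6180. |1.4594 − 1.6180| / 1.6180 ≈ 9.80% → 9.8%.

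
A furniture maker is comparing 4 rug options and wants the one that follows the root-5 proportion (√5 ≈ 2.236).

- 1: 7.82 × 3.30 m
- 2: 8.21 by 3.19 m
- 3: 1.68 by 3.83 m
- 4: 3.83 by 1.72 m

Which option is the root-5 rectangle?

Target root-5 ≈ 2.236.
1: 2.370 (Δ0.134)  2: 2.574 (Δ0.338)  3: 2.280 (Δ0.044)  4: 2.227 (Δ0.009)

4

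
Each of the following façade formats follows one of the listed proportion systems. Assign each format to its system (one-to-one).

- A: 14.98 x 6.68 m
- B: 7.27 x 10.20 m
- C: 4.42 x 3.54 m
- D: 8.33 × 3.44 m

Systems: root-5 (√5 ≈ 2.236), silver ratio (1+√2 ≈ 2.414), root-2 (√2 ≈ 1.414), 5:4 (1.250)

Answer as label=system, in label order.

A=root-5, B=root-2, C=5:4, D=silver ratio

A = 14.98/6.68 ≈ 2.243 → root-5 (2.236)
B = 10.20/7.27 ≈ 1.403 → root-2 (1.414)
C = 4.42/3.54 ≈ 1.249 → 5:4 (1.250)
D = 8.33/3.44 ≈ 2.422 → silver ratio (2.414)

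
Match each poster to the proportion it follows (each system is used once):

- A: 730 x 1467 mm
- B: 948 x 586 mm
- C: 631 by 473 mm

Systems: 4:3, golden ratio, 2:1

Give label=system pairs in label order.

Ratios: A ≈ 2.010; B ≈ 1.618; C ≈ 1.334.
Targets: 4:3 ≈ 1.333; golden ratio ≈ 1.618; 2:1 ≈ 2.000.

A=2:1, B=golden ratio, C=4:3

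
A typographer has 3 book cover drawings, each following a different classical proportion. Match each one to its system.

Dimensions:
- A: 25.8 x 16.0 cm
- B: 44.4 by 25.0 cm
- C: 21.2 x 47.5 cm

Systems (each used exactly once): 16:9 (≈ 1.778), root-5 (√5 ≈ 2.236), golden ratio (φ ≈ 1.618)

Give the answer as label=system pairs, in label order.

A=golden ratio, B=16:9, C=root-5

A = 25.8/16.0 ≈ 1.613 → golden ratio (1.618)
B = 44.4/25.0 ≈ 1.776 → 16:9 (1.778)
C = 47.5/21.2 ≈ 2.241 → root-5 (2.236)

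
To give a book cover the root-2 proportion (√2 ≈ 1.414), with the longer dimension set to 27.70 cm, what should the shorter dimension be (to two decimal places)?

root-2 ≈ 1.41421.
Shorter side = 27.70 ÷ 1.41421 ≈ 19.5869 → 19.59 cm.

19.59 cm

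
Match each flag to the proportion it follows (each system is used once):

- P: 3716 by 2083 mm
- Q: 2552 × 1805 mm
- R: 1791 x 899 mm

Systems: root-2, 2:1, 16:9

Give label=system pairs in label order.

P=16:9, Q=root-2, R=2:1

P = 3716/2083 ≈ 1.784 → 16:9 (1.778)
Q = 2552/1805 ≈ 1.414 → root-2 (1.414)
R = 1791/899 ≈ 1.992 → 2:1 (2.000)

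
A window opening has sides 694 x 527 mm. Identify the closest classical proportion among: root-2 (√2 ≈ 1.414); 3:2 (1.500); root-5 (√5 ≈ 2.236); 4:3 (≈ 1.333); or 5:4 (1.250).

4:3

694/527 ≈ 1.317. Nearest candidates are 4:3 (1.333, off by 0.016) and 5:4 (1.250, off by 0.067).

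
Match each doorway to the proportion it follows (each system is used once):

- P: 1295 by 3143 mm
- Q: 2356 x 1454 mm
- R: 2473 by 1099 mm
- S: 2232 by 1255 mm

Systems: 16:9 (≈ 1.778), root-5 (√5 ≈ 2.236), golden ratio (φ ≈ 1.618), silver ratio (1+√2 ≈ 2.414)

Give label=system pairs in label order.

P = 3143/1295 ≈ 2.427 → silver ratio (2.414)
Q = 2356/1454 ≈ 1.620 → golden ratio (1.618)
R = 2473/1099 ≈ 2.250 → root-5 (2.236)
S = 2232/1255 ≈ 1.778 → 16:9 (1.778)

P=silver ratio, Q=golden ratio, R=root-5, S=16:9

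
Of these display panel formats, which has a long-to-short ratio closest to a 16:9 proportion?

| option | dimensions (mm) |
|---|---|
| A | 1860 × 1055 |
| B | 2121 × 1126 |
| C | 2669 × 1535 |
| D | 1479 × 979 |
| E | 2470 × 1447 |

A

Ratios (long/short): A ≈ 1.763; B ≈ 1.884; C ≈ 1.739; D ≈ 1.511; E ≈ 1.707.
16:9 ≈ 1.778; option A is nearest (Δ 0.015).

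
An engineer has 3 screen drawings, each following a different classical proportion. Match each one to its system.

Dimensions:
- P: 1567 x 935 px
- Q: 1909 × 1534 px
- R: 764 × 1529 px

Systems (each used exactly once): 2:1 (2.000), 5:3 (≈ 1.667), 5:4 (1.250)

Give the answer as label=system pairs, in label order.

Ratios: P ≈ 1.676; Q ≈ 1.244; R ≈ 2.001.
Targets: 2:1 ≈ 2.000; 5:3 ≈ 1.667; 5:4 ≈ 1.250.

P=5:3, Q=5:4, R=2:1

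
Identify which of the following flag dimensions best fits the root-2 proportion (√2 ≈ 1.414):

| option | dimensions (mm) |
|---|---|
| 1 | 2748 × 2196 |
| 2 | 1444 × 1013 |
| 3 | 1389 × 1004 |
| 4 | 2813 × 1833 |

Ratios (long/short): 1 ≈ 1.251; 2 ≈ 1.425; 3 ≈ 1.383; 4 ≈ 1.535.
root-2 ≈ 1.414; option 2 is nearest (Δ 0.011).

2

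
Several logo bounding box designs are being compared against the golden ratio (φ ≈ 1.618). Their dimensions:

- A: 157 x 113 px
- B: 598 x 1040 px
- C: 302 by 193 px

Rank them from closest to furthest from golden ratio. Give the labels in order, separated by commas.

C, B, A

A: 157/113 ≈ 1.389 → |1.389 − 1.618| = 0.229
B: 1040/598 ≈ 1.739 → |1.739 − 1.618| = 0.121
C: 302/193 ≈ 1.565 → |1.565 − 1.618| = 0.053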